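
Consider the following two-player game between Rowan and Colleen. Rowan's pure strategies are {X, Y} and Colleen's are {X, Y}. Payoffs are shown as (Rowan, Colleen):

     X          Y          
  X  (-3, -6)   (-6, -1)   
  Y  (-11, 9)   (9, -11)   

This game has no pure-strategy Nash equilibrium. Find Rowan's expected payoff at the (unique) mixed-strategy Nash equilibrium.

For Rowan to be willing to mix, Rowan must be indifferent between X and Y, which pins down Colleen's mix.
  Rowan's payoff to X: q·(-3) + (1−q)·(-6) = 3q - 6
  Rowan's payoff to Y: q·(-11) + (1−q)·9 = -20q + 9
  3q - 6 = -20q + 9  ⇒  23q = 15  ⇒  q = 15/23.
At equilibrium Rowan is indifferent across rows, so Rowan's payoff equals the payoff from X: (15/23)·(-3) + (8/23)·(-6) = -93/23.

-93/23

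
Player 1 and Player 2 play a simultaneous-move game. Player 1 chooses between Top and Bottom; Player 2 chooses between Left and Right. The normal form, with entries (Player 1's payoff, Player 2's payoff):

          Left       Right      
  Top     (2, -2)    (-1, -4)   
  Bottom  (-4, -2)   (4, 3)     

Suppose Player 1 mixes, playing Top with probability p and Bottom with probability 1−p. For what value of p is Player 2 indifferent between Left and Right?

p = 5/7

Set Player 2's expected payoff from Left equal to that from Right:
  Player 2's payoff to Left: p·(-2) + (1−p)·(-2) = -2
  Player 2's payoff to Right: p·(-4) + (1−p)·3 = -7p + 3
  -2 = -7p + 3  ⇒  7p = 5  ⇒  p = 5/7.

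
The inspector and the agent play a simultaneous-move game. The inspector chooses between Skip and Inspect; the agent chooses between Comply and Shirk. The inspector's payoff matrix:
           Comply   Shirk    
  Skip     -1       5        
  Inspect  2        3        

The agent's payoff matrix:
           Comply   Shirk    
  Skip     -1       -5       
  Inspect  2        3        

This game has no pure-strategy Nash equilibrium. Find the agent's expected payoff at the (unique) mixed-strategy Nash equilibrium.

7/5

For the agent to be willing to mix, the agent must be indifferent between Comply and Shirk, which pins down the inspector's mix.
  the agent's expected payoff from Comply: p·(-1) + (1−p)·2 = -3p + 2
  the agent's expected payoff from Shirk: p·(-5) + (1−p)·3 = -8p + 3
  -3p + 2 = -8p + 3  ⇒  5p = 1  ⇒  p = 1/5.
At equilibrium the agent is indifferent across columns, so the agent's payoff equals the payoff from Comply: (1/5)·(-1) + (4/5)·2 = 7/5.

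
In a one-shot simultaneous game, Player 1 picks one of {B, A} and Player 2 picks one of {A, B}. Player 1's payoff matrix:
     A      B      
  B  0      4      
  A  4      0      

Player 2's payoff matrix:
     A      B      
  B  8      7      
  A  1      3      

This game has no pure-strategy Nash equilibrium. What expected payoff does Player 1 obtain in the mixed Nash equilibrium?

Player 1's indifference between B and A determines Player 2's mixing probability q:
  Player 1's payoff to B: q·0 + (1−q)·4 = -4q + 4
  Player 1's payoff to A: q·4 + (1−q)·0 = 4q
  -4q + 4 = 4q  ⇒  -8q = -4  ⇒  q = 1/2.
At equilibrium Player 1 is indifferent across rows, so Player 1's payoff equals the payoff from B: (1/2)·0 + (1/2)·4 = 2.

2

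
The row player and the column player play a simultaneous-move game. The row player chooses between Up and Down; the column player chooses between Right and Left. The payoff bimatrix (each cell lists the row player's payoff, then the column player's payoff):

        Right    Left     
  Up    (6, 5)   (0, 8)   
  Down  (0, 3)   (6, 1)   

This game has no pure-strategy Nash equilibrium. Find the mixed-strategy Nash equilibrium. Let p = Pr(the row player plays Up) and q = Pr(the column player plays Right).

p = 2/5, q = 1/2

In a mixed equilibrium the column player is indifferent between Right and Left; this condition fixes p.
  the column player's payoff to Right: p·5 + (1−p)·3 = 2p + 3
  the column player's payoff to Left: p·8 + (1−p)·1 = 7p + 1
  2p + 3 = 7p + 1  ⇒  -5p = -2  ⇒  p = 2/5.
In a mixed equilibrium the row player is indifferent between Up and Down; this condition fixes q.
  the row player's payoff to Up: q·6 + (1−q)·0 = 6q
  the row player's payoff to Down: q·0 + (1−q)·6 = -6q + 6
  6q = -6q + 6  ⇒  12q = 6  ⇒  q = 1/2.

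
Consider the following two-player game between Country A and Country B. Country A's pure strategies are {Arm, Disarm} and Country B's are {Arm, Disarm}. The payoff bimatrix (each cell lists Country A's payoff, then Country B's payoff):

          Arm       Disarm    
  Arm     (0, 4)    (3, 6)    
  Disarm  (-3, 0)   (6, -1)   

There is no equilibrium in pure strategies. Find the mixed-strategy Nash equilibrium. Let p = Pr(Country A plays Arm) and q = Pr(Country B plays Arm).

p = 1/3, q = 1/2

Country B's indifference between Arm and Disarm determines Country A's mixing probability p:
  Country B's payoff from Arm: p·4 + (1−p)·0 = 4p
  Country B's payoff from Disarm: p·6 + (1−p)·(-1) = 7p - 1
  4p = 7p - 1  ⇒  -3p = -1  ⇒  p = 1/3.
In a mixed equilibrium Country A is indifferent between Arm and Disarm; this condition fixes q.
  Country A's payoff to Arm: q·0 + (1−q)·3 = -3q + 3
  Country A's payoff to Disarm: q·(-3) + (1−q)·6 = -9q + 6
  -3q + 3 = -9q + 6  ⇒  6q = 3  ⇒  q = 1/2.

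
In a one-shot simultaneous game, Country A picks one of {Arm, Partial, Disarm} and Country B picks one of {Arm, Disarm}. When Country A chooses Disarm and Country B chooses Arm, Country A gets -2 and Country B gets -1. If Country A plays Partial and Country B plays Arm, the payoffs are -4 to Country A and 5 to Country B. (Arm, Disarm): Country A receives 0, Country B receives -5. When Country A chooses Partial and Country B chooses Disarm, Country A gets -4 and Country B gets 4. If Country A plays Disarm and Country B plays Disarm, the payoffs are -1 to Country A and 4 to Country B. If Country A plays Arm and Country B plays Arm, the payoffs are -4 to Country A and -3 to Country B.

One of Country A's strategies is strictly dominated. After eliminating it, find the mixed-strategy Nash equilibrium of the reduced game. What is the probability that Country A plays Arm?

Country A's strategy Partial is strictly dominated by Disarm: -2 > -4 and -1 > -4. Eliminate Partial.
Country A's mix must leave Country B indifferent between Arm and Disarm.
  Country B's payoff to Arm: p·(-3) + (1−p)·(-1) = -2p - 1
  Country B's payoff to Disarm: p·(-5) + (1−p)·4 = -9p + 4
  -2p - 1 = -9p + 4  ⇒  7p = 5  ⇒  p = 5/7.

p = 5/7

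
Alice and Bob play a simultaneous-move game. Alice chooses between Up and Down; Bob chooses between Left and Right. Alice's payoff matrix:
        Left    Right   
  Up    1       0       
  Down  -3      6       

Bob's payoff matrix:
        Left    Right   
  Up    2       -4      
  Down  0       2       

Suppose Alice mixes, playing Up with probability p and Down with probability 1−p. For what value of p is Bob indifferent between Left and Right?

For Bob to be willing to mix, Bob must be indifferent between Left and Right, which pins down Alice's mix.
  Bob's payoff to Left: p·2 + (1−p)·0 = 2p
  Bob's payoff to Right: p·(-4) + (1−p)·2 = -6p + 2
  2p = -6p + 2  ⇒  8p = 2  ⇒  p = 1/4.

p = 1/4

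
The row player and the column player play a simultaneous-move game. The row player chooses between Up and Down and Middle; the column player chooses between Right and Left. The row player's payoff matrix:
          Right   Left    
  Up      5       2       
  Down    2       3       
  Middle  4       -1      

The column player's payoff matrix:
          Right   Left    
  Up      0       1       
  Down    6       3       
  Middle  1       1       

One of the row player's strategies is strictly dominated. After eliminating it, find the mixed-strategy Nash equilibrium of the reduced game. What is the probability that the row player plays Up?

p = 3/4

The row player's strategy Middle is strictly dominated by Up: 5 > 4 and 2 > -1. Eliminate Middle.
Set the column player's expected payoff from Right equal to that from Left:
  the column player's payoff from Right: p·0 + (1−p)·6 = -6p + 6
  the column player's payoff from Left: p·1 + (1−p)·3 = -2p + 3
  -6p + 6 = -2p + 3  ⇒  -4p = -3  ⇒  p = 3/4.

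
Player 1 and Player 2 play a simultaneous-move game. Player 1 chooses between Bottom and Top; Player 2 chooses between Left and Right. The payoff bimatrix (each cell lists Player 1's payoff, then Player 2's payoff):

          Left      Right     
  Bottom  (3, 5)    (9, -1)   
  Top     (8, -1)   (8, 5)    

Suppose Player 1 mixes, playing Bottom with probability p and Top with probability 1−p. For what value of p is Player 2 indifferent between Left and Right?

p = 1/2

Set Player 2's expected payoff from Left equal to that from Right:
  Player 2's payoff from Left: p·5 + (1−p)·(-1) = 6p - 1
  Player 2's payoff from Right: p·(-1) + (1−p)·5 = -6p + 5
  6p - 1 = -6p + 5  ⇒  12p = 6  ⇒  p = 1/2.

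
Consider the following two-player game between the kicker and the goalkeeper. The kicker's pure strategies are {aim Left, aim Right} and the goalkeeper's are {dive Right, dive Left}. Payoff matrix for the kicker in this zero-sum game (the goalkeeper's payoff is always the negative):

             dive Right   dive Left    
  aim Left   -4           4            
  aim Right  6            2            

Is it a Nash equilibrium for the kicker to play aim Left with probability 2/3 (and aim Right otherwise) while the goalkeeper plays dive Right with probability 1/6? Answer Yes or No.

No

Given the kicker's mix p = 2/3, the goalkeeper's payoff from dive Right is 2/3 but from dive Left is -10/3. The goalkeeper strictly prefers dive Right, so the goalkeeper would not mix.
So the proposed profile is not a Nash equilibrium.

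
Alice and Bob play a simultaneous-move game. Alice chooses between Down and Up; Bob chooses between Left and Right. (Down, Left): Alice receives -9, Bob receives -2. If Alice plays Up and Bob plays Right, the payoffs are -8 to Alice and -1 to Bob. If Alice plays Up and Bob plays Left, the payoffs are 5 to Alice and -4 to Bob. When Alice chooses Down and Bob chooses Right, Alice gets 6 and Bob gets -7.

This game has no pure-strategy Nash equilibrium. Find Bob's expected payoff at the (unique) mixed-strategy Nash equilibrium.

In a mixed equilibrium Bob is indifferent between Left and Right; this condition fixes p.
  Bob's expected payoff from Left: p·(-2) + (1−p)·(-4) = 2p - 4
  Bob's expected payoff from Right: p·(-7) + (1−p)·(-1) = -6p - 1
  2p - 4 = -6p - 1  ⇒  8p = 3  ⇒  p = 3/8.
At equilibrium Bob is indifferent across columns, so Bob's payoff equals the payoff from Left: (3/8)·(-2) + (5/8)·(-4) = -13/4.

-13/4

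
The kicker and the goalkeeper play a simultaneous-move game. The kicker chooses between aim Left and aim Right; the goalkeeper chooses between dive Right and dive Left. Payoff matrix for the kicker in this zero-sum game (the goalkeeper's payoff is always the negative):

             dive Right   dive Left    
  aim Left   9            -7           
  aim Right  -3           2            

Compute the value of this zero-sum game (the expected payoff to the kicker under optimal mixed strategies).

The goalkeeper's mix must leave the kicker indifferent between aim Left and aim Right.
  the kicker's expected payoff from aim Left: q·9 + (1−q)·(-7) = 16q - 7
  the kicker's expected payoff from aim Right: q·(-3) + (1−q)·2 = -5q + 2
  16q - 7 = -5q + 2  ⇒  21q = 9  ⇒  q = 3/7.
The value is the kicker's expected payoff against this mix (using aim Left): (3/7)·9 + (4/7)·(-7) = -1/7.

v = -1/7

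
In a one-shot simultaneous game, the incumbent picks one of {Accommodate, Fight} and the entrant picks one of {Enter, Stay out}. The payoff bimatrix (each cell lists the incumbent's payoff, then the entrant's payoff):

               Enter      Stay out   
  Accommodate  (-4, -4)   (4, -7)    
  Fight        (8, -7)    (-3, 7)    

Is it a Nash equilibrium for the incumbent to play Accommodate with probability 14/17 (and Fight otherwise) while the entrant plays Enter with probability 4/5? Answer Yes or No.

No

Given the entrant's mix q = 4/5, the incumbent's payoff from Accommodate is -12/5 but from Fight is 29/5. The incumbent strictly prefers Fight, so the incumbent would not mix.
So the proposed profile is not a Nash equilibrium.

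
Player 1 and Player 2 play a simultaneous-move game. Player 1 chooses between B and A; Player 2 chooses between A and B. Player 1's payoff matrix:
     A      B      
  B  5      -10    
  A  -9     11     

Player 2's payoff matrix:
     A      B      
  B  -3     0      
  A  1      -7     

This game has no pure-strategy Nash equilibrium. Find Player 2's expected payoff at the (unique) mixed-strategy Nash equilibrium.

-21/11

In a mixed equilibrium Player 2 is indifferent between A and B; this condition fixes p.
  Player 2's expected payoff from A: p·(-3) + (1−p)·1 = -4p + 1
  Player 2's expected payoff from B: p·0 + (1−p)·(-7) = 7p - 7
  -4p + 1 = 7p - 7  ⇒  -11p = -8  ⇒  p = 8/11.
At equilibrium Player 2 is indifferent across columns, so Player 2's payoff equals the payoff from A: (8/11)·(-3) + (3/11)·1 = -21/11.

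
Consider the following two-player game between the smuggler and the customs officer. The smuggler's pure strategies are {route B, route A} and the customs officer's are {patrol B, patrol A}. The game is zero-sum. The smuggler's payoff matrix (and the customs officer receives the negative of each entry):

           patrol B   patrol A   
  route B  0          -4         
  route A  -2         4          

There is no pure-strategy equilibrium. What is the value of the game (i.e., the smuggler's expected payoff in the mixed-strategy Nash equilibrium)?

v = -4/5

For the smuggler to be willing to mix, the smuggler must be indifferent between route B and route A, which pins down the customs officer's mix.
  the smuggler's payoff to route B: q·0 + (1−q)·(-4) = 4q - 4
  the smuggler's payoff to route A: q·(-2) + (1−q)·4 = -6q + 4
  4q - 4 = -6q + 4  ⇒  10q = 8  ⇒  q = 4/5.
The value is the smuggler's expected payoff against this mix (using route B): (4/5)·0 + (1/5)·(-4) = -4/5.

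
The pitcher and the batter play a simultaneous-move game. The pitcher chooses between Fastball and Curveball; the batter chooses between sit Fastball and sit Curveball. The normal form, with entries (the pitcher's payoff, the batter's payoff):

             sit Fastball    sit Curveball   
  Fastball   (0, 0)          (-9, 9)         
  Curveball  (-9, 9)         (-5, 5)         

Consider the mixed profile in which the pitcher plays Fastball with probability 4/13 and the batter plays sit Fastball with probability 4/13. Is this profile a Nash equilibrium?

Yes

Check the batter's indifference given the pitcher's mix p = 4/13:
  payoff from sit Fastball = 81/13; payoff from sit Curveball = 81/13 — equal.
Check the pitcher's indifference given the batter's mix q = 4/13:
  payoff from Fastball = -81/13; payoff from Curveball = -81/13 — equal.
Both players are indifferent, so neither can profitably deviate.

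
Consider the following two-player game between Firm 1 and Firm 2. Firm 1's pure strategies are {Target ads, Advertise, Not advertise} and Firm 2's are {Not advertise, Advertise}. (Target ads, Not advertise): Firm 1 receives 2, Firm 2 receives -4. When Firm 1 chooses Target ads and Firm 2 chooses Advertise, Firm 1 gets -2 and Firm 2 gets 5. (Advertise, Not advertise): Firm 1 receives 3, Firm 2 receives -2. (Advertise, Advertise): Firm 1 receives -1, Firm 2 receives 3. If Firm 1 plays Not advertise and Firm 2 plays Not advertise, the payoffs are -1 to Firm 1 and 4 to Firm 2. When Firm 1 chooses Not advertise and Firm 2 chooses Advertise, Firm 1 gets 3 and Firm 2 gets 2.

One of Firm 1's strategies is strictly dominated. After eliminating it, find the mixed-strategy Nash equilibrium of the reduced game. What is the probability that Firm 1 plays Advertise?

Firm 1's strategy Target ads is strictly dominated by Advertise: 3 > 2 and -1 > -2. Eliminate Target ads.
In a mixed equilibrium Firm 2 is indifferent between Not advertise and Advertise; this condition fixes p.
  Firm 2's expected payoff from Not advertise: p·(-2) + (1−p)·4 = -6p + 4
  Firm 2's expected payoff from Advertise: p·3 + (1−p)·2 = p + 2
  -6p + 4 = p + 2  ⇒  -7p = -2  ⇒  p = 2/7.

p = 2/7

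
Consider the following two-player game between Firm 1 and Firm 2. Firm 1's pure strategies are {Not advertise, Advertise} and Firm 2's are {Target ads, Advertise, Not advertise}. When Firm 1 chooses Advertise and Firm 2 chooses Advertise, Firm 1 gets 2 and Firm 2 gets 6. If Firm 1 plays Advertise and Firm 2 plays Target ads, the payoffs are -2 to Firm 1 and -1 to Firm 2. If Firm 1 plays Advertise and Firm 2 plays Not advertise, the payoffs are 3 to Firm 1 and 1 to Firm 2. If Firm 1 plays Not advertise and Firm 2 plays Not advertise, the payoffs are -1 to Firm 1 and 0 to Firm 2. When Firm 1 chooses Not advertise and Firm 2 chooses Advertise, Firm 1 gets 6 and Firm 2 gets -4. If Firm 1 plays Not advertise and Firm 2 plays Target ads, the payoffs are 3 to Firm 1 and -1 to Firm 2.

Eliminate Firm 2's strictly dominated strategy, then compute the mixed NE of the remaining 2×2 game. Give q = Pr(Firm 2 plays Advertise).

Firm 2's strategy Target ads is strictly dominated by Not advertise: 0 > -1 and 1 > -1. Eliminate Target ads.
Firm 1's indifference between Not advertise and Advertise determines Firm 2's mixing probability q:
  Firm 1's payoff from Not advertise: q·6 + (1−q)·(-1) = 7q - 1
  Firm 1's payoff from Advertise: q·2 + (1−q)·3 = -q + 3
  7q - 1 = -q + 3  ⇒  8q = 4  ⇒  q = 1/2.

q = 1/2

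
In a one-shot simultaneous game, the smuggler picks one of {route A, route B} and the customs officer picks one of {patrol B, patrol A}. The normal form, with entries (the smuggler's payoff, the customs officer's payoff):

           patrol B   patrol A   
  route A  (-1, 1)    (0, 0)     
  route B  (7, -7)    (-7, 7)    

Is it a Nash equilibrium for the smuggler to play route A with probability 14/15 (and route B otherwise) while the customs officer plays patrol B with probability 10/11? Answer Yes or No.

Given the customs officer's mix q = 10/11, the smuggler's payoff from route A is -10/11 but from route B is 63/11. The smuggler strictly prefers route B, so the smuggler would not mix.
So the proposed profile is not a Nash equilibrium.

No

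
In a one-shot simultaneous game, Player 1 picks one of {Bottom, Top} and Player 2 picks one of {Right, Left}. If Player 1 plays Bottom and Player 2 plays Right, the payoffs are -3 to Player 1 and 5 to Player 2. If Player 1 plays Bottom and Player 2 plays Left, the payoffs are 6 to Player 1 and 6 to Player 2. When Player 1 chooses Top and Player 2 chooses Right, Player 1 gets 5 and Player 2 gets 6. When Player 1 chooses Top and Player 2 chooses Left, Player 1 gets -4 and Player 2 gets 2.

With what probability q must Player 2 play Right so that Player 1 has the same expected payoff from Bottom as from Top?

q = 5/9

For Player 1 to be willing to mix, Player 1 must be indifferent between Bottom and Top, which pins down Player 2's mix.
  Player 1's payoff to Bottom: q·(-3) + (1−q)·6 = -9q + 6
  Player 1's payoff to Top: q·5 + (1−q)·(-4) = 9q - 4
  -9q + 6 = 9q - 4  ⇒  -18q = -10  ⇒  q = 5/9.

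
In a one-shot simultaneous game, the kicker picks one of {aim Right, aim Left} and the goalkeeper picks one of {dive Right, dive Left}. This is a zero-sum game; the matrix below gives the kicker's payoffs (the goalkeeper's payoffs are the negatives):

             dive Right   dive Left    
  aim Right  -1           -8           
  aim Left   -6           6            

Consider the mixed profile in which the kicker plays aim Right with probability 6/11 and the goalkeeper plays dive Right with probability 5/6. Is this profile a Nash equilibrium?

No

Given the kicker's mix p = 6/11, the goalkeeper's payoff from dive Right is 36/11 but from dive Left is 18/11. The goalkeeper strictly prefers dive Right, so the goalkeeper would not mix.
So the proposed profile is not a Nash equilibrium.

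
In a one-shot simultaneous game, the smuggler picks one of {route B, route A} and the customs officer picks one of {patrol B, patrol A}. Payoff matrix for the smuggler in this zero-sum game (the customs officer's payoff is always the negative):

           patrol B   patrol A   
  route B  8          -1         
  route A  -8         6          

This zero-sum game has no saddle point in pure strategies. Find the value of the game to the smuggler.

v = 40/23

In a mixed equilibrium the smuggler is indifferent between route B and route A; this condition fixes q.
  the smuggler's payoff to route B: q·8 + (1−q)·(-1) = 9q - 1
  the smuggler's payoff to route A: q·(-8) + (1−q)·6 = -14q + 6
  9q - 1 = -14q + 6  ⇒  23q = 7  ⇒  q = 7/23.
The value is the smuggler's expected payoff against this mix (using route B): (7/23)·8 + (16/23)·(-1) = 40/23.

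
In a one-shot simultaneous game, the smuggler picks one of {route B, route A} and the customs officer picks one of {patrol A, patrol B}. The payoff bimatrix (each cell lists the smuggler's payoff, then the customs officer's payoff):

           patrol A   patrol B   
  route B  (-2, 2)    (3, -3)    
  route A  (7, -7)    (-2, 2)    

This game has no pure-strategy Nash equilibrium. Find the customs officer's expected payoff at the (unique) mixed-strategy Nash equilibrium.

The customs officer's indifference between patrol A and patrol B determines the smuggler's mixing probability p:
  the customs officer's payoff to patrol A: p·2 + (1−p)·(-7) = 9p - 7
  the customs officer's payoff to patrol B: p·(-3) + (1−p)·2 = -5p + 2
  9p - 7 = -5p + 2  ⇒  14p = 9  ⇒  p = 9/14.
At equilibrium the customs officer is indifferent across columns, so the customs officer's payoff equals the payoff from patrol A: (9/14)·2 + (5/14)·(-7) = -17/14.

-17/14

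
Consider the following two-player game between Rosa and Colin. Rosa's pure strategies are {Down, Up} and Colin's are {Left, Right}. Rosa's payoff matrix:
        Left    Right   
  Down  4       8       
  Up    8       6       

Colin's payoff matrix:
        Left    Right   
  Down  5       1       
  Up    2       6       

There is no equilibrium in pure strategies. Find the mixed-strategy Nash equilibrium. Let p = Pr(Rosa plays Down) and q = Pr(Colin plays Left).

p = 1/2, q = 1/3

Colin's indifference between Left and Right determines Rosa's mixing probability p:
  Colin's payoff to Left: p·5 + (1−p)·2 = 3p + 2
  Colin's payoff to Right: p·1 + (1−p)·6 = -5p + 6
  3p + 2 = -5p + 6  ⇒  8p = 4  ⇒  p = 1/2.
For Rosa to be willing to mix, Rosa must be indifferent between Down and Up, which pins down Colin's mix.
  Rosa's payoff from Down: q·4 + (1−q)·8 = -4q + 8
  Rosa's payoff from Up: q·8 + (1−q)·6 = 2q + 6
  -4q + 8 = 2q + 6  ⇒  -6q = -2  ⇒  q = 1/3.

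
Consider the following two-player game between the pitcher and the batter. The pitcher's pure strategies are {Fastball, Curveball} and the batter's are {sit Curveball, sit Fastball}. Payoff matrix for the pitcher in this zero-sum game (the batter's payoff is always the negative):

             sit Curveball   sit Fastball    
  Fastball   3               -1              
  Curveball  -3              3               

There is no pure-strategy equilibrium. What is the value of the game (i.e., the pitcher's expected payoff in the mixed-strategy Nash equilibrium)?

For the pitcher to be willing to mix, the pitcher must be indifferent between Fastball and Curveball, which pins down the batter's mix.
  the pitcher's expected payoff from Fastball: q·3 + (1−q)·(-1) = 4q - 1
  the pitcher's expected payoff from Curveball: q·(-3) + (1−q)·3 = -6q + 3
  4q - 1 = -6q + 3  ⇒  10q = 4  ⇒  q = 2/5.
The value is the pitcher's expected payoff against this mix (using Fastball): (2/5)·3 + (3/5)·(-1) = 3/5.

v = 3/5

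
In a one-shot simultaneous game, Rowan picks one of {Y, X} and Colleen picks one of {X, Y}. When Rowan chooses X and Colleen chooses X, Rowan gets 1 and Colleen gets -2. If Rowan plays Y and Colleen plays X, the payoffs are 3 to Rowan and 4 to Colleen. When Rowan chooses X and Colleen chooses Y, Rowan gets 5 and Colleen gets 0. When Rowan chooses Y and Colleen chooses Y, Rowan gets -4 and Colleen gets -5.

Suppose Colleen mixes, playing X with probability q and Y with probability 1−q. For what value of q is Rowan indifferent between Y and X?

q = 9/11

Colleen's mix must leave Rowan indifferent between Y and X.
  Rowan's payoff to Y: q·3 + (1−q)·(-4) = 7q - 4
  Rowan's payoff to X: q·1 + (1−q)·5 = -4q + 5
  7q - 4 = -4q + 5  ⇒  11q = 9  ⇒  q = 9/11.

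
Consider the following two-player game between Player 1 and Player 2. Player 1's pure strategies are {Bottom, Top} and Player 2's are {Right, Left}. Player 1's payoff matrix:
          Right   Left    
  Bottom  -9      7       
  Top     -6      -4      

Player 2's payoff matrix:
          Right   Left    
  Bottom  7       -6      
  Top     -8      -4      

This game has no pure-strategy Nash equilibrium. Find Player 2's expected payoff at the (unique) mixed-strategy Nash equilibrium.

-76/17

Set Player 2's expected payoff from Right equal to that from Left:
  Player 2's payoff from Right: p·7 + (1−p)·(-8) = 15p - 8
  Player 2's payoff from Left: p·(-6) + (1−p)·(-4) = -2p - 4
  15p - 8 = -2p - 4  ⇒  17p = 4  ⇒  p = 4/17.
At equilibrium Player 2 is indifferent across columns, so Player 2's payoff equals the payoff from Right: (4/17)·7 + (13/17)·(-8) = -76/17.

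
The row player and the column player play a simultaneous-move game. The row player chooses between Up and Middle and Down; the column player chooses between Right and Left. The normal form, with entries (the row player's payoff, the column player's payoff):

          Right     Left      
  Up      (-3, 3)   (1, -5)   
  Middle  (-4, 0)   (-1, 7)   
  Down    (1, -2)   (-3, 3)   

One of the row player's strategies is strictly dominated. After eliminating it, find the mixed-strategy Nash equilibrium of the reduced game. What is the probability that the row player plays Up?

The row player's strategy Middle is strictly dominated by Up: -3 > -4 and 1 > -1. Eliminate Middle.
The column player's indifference between Right and Left determines the row player's mixing probability p:
  the column player's payoff to Right: p·3 + (1−p)·(-2) = 5p - 2
  the column player's payoff to Left: p·(-5) + (1−p)·3 = -8p + 3
  5p - 2 = -8p + 3  ⇒  13p = 5  ⇒  p = 5/13.

p = 5/13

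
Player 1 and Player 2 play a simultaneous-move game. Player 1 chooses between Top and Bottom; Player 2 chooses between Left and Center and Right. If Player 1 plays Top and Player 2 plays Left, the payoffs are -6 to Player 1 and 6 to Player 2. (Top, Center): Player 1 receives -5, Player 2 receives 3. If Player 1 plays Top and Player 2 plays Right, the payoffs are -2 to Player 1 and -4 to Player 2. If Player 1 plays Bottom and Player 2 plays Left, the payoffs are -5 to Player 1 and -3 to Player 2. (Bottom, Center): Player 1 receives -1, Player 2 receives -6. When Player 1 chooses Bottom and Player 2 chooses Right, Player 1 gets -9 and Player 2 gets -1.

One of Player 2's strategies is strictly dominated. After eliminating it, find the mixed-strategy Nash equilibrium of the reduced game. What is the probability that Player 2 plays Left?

q = 7/8

Player 2's strategy Center is strictly dominated by Left: 6 > 3 and -3 > -6. Eliminate Center.
Player 1's indifference between Top and Bottom determines Player 2's mixing probability q:
  Player 1's payoff to Top: q·(-6) + (1−q)·(-2) = -4q - 2
  Player 1's payoff to Bottom: q·(-5) + (1−q)·(-9) = 4q - 9
  -4q - 2 = 4q - 9  ⇒  -8q = -7  ⇒  q = 7/8.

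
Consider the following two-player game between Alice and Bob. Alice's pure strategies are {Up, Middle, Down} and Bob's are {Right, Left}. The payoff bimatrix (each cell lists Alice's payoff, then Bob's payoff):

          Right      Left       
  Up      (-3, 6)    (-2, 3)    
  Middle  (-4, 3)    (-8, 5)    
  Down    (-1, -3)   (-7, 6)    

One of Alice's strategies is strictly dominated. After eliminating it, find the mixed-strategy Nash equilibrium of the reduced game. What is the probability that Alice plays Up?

Alice's strategy Middle is strictly dominated by Down: -1 > -4 and -7 > -8. Eliminate Middle.
Set Bob's expected payoff from Right equal to that from Left:
  Bob's payoff to Right: p·6 + (1−p)·(-3) = 9p - 3
  Bob's payoff to Left: p·3 + (1−p)·6 = -3p + 6
  9p - 3 = -3p + 6  ⇒  12p = 9  ⇒  p = 3/4.

p = 3/4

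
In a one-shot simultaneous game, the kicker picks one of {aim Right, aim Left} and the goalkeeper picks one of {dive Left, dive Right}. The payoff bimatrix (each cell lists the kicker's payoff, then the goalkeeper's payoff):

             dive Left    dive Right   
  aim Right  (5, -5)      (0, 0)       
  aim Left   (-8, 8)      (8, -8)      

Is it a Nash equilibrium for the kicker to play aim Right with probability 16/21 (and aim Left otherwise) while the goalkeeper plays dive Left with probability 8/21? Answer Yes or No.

Check the goalkeeper's indifference given the kicker's mix p = 16/21:
  payoff from dive Left = -40/21; payoff from dive Right = -40/21 — equal.
Check the kicker's indifference given the goalkeeper's mix q = 8/21:
  payoff from aim Right = 40/21; payoff from aim Left = 40/21 — equal.
Both players are indifferent, so neither can profitably deviate.

Yes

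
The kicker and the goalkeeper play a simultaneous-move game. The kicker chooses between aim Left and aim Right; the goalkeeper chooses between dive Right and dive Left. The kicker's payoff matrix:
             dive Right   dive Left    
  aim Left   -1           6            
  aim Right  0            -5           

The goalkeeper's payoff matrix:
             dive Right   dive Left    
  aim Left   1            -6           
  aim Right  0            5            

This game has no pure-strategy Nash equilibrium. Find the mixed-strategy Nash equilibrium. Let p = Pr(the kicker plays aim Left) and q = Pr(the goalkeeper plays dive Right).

Set the goalkeeper's expected payoff from dive Right equal to that from dive Left:
  the goalkeeper's expected payoff from dive Right: p·1 + (1−p)·0 = p
  the goalkeeper's expected payoff from dive Left: p·(-6) + (1−p)·5 = -11p + 5
  p = -11p + 5  ⇒  12p = 5  ⇒  p = 5/12.
The goalkeeper's mix must leave the kicker indifferent between aim Left and aim Right.
  the kicker's payoff to aim Left: q·(-1) + (1−q)·6 = -7q + 6
  the kicker's payoff to aim Right: q·0 + (1−q)·(-5) = 5q - 5
  -7q + 6 = 5q - 5  ⇒  -12q = -11  ⇒  q = 11/12.

p = 5/12, q = 11/12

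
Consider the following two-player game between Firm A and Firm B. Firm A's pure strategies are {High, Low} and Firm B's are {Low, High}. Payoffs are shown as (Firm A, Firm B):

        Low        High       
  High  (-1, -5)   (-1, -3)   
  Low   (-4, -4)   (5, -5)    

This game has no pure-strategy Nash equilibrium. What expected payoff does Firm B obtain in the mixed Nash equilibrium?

Firm B's indifference between Low and High determines Firm A's mixing probability p:
  Firm B's expected payoff from Low: p·(-5) + (1−p)·(-4) = -p - 4
  Firm B's expected payoff from High: p·(-3) + (1−p)·(-5) = 2p - 5
  -p - 4 = 2p - 5  ⇒  -3p = -1  ⇒  p = 1/3.
At equilibrium Firm B is indifferent across columns, so Firm B's payoff equals the payoff from Low: (1/3)·(-5) + (2/3)·(-4) = -13/3.

-13/3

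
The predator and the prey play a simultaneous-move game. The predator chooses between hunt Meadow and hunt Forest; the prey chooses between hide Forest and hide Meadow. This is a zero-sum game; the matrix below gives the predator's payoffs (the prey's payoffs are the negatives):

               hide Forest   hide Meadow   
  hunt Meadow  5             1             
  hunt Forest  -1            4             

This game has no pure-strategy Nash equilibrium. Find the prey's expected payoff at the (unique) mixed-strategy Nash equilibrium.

-7/3

The prey's indifference between hide Forest and hide Meadow determines the predator's mixing probability p:
  the prey's payoff to hide Forest: p·(-5) + (1−p)·1 = -6p + 1
  the prey's payoff to hide Meadow: p·(-1) + (1−p)·(-4) = 3p - 4
  -6p + 1 = 3p - 4  ⇒  -9p = -5  ⇒  p = 5/9.
At equilibrium the prey is indifferent across columns, so the prey's payoff equals the payoff from hide Forest: (5/9)·(-5) + (4/9)·1 = -7/3.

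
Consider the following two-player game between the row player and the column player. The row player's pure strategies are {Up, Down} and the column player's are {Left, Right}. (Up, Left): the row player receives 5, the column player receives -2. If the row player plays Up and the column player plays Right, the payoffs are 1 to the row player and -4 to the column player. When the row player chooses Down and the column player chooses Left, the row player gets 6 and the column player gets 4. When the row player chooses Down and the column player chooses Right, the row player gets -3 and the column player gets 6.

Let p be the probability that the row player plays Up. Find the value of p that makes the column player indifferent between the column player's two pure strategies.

In a mixed equilibrium the column player is indifferent between Left and Right; this condition fixes p.
  the column player's expected payoff from Left: p·(-2) + (1−p)·4 = -6p + 4
  the column player's expected payoff from Right: p·(-4) + (1−p)·6 = -10p + 6
  -6p + 4 = -10p + 6  ⇒  4p = 2  ⇒  p = 1/2.

p = 1/2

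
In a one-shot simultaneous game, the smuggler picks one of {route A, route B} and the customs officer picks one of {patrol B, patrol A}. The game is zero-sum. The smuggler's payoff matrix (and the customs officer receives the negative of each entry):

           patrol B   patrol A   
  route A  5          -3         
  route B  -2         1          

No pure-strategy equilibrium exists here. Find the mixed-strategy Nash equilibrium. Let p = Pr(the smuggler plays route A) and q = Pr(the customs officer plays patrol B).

p = 3/11, q = 4/11

Set the customs officer's expected payoff from patrol B equal to that from patrol A:
  the customs officer's expected payoff from patrol B: p·(-5) + (1−p)·2 = -7p + 2
  the customs officer's expected payoff from patrol A: p·3 + (1−p)·(-1) = 4p - 1
  -7p + 2 = 4p - 1  ⇒  -11p = -3  ⇒  p = 3/11.
The smuggler's indifference between route A and route B determines the customs officer's mixing probability q:
  the smuggler's payoff to route A: q·5 + (1−q)·(-3) = 8q - 3
  the smuggler's payoff to route B: q·(-2) + (1−q)·1 = -3q + 1
  8q - 3 = -3q + 1  ⇒  11q = 4  ⇒  q = 4/11.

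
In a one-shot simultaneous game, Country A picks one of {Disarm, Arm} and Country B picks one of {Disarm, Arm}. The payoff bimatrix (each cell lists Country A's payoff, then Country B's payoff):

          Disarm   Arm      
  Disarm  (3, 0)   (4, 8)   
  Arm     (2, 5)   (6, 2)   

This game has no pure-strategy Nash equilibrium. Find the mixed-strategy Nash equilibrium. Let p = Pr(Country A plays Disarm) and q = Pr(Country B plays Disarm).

Country A's mix must leave Country B indifferent between Disarm and Arm.
  Country B's payoff from Disarm: p·0 + (1−p)·5 = -5p + 5
  Country B's payoff from Arm: p·8 + (1−p)·2 = 6p + 2
  -5p + 5 = 6p + 2  ⇒  -11p = -3  ⇒  p = 3/11.
Country B's mix must leave Country A indifferent between Disarm and Arm.
  Country A's payoff from Disarm: q·3 + (1−q)·4 = -q + 4
  Country A's payoff from Arm: q·2 + (1−q)·6 = -4q + 6
  -q + 4 = -4q + 6  ⇒  3q = 2  ⇒  q = 2/3.

p = 3/11, q = 2/3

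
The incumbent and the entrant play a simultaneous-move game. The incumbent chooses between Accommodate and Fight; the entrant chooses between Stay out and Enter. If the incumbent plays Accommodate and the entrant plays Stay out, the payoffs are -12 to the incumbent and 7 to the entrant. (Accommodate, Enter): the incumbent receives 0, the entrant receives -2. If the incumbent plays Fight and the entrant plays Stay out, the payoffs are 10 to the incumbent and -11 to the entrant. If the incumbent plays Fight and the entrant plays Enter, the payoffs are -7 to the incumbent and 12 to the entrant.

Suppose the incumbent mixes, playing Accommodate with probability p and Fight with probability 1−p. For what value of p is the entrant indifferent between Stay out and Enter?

The incumbent's mix must leave the entrant indifferent between Stay out and Enter.
  the entrant's expected payoff from Stay out: p·7 + (1−p)·(-11) = 18p - 11
  the entrant's expected payoff from Enter: p·(-2) + (1−p)·12 = -14p + 12
  18p - 11 = -14p + 12  ⇒  32p = 23  ⇒  p = 23/32.

p = 23/32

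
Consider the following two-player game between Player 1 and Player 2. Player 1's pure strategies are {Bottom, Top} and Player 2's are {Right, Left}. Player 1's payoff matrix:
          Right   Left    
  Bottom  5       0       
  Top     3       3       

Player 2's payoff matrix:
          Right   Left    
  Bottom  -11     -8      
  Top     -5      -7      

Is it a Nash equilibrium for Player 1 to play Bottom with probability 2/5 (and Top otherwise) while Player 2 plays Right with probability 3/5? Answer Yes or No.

Check Player 2's indifference given Player 1's mix p = 2/5:
  payoff from Right = -37/5; payoff from Left = -37/5 — equal.
Check Player 1's indifference given Player 2's mix q = 3/5:
  payoff from Bottom = 3; payoff from Top = 3 — equal.
Both players are indifferent, so neither can profitably deviate.

Yes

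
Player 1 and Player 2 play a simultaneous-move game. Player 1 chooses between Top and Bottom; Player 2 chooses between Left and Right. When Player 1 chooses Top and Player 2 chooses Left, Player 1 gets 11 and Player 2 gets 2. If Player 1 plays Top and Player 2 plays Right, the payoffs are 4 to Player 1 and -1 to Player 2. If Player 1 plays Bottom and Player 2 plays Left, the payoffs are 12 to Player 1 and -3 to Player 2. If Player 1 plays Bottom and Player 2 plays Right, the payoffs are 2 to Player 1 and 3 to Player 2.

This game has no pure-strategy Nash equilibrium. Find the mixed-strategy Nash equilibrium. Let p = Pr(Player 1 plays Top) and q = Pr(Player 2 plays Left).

p = 2/3, q = 2/3

For Player 2 to be willing to mix, Player 2 must be indifferent between Left and Right, which pins down Player 1's mix.
  Player 2's payoff to Left: p·2 + (1−p)·(-3) = 5p - 3
  Player 2's payoff to Right: p·(-1) + (1−p)·3 = -4p + 3
  5p - 3 = -4p + 3  ⇒  9p = 6  ⇒  p = 2/3.
In a mixed equilibrium Player 1 is indifferent between Top and Bottom; this condition fixes q.
  Player 1's expected payoff from Top: q·11 + (1−q)·4 = 7q + 4
  Player 1's expected payoff from Bottom: q·12 + (1−q)·2 = 10q + 2
  7q + 4 = 10q + 2  ⇒  -3q = -2  ⇒  q = 2/3.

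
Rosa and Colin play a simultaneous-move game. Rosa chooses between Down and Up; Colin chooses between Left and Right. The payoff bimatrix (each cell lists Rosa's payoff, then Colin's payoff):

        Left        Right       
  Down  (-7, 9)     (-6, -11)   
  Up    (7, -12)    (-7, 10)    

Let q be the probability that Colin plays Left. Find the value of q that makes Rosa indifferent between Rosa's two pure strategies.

Colin's mix must leave Rosa indifferent between Down and Up.
  Rosa's payoff to Down: q·(-7) + (1−q)·(-6) = -q - 6
  Rosa's payoff to Up: q·7 + (1−q)·(-7) = 14q - 7
  -q - 6 = 14q - 7  ⇒  -15q = -1  ⇒  q = 1/15.

q = 1/15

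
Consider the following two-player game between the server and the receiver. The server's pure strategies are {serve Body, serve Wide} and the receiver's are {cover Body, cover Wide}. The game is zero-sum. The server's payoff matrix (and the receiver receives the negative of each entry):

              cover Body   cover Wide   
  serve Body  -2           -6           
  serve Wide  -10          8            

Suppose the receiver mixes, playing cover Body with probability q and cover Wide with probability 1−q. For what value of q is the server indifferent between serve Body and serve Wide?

q = 7/11

Set the server's expected payoff from serve Body equal to that from serve Wide:
  the server's expected payoff from serve Body: q·(-2) + (1−q)·(-6) = 4q - 6
  the server's expected payoff from serve Wide: q·(-10) + (1−q)·8 = -18q + 8
  4q - 6 = -18q + 8  ⇒  22q = 14  ⇒  q = 7/11.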